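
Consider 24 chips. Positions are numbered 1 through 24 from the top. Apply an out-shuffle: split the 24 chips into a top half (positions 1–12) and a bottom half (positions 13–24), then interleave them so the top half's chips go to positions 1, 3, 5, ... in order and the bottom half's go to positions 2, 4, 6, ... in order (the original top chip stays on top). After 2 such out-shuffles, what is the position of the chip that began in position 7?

2

Track the chip's position through each out-shuffle:
7 → 13 → 2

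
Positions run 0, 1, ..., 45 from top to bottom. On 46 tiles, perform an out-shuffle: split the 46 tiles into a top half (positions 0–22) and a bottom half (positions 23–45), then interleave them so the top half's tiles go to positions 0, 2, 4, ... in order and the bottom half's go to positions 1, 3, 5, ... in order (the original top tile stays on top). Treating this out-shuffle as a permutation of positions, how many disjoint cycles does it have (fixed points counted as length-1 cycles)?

9

Trace each unvisited position around until it returns:
(0) (1 2 4 8 16 32 ... len 12) (3 6 12 24) (5 10 20 40 35 25) (7 14 28 11 22 44 ... len 12) (9 18 36 27) (15 30) (21 42 39 33) ... plus 1 more
9 cycles in total.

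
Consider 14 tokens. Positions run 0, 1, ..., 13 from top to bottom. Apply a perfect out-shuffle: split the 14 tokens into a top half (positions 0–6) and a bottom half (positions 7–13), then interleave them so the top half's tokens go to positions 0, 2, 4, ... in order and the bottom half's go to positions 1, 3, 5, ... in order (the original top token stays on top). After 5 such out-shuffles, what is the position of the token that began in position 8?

9

Track the token's position through each out-shuffle:
8 → 3 → 6 → 12 → 11 → 9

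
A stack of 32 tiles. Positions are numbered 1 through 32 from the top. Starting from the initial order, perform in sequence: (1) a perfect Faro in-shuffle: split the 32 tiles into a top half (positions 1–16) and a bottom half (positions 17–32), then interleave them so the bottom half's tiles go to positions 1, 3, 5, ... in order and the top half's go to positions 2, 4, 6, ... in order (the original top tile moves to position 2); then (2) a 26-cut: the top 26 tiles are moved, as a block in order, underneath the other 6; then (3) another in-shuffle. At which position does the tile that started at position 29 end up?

Track the tile from position 29 forward through each operation:
  after op 1 (in-shuffle): 29 → 25
  after op 2 (cut 26): 25 → 31
  after op 3 (in-shuffle): 31 → 29

29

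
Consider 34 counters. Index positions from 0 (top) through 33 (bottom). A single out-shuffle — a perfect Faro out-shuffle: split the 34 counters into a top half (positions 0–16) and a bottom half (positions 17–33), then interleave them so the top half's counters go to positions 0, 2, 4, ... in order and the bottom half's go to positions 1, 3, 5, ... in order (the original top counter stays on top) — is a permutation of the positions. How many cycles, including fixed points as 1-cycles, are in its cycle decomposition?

Trace each unvisited position around until it returns:
(0) (1 2 4 8 16 32 31 29 25 17) (3 6 12 24 15 30 27 21 9 18) (5 10 20 7 14 28 23 13 26 19) (11 22) (33)
6 cycles in total.

6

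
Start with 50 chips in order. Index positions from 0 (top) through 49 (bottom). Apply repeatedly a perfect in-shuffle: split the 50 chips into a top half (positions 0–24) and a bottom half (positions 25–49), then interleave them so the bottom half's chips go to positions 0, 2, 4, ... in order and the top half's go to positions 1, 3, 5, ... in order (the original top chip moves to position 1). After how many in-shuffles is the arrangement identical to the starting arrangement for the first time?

8

The in-shuffle permutes the 50 positions with cycle lengths [2, 8, 8, 8, 8, 8, 8].
Every chip is home exactly when every cycle has completed a whole number of laps, i.e. after lcm(2, 8) = 8 in-shuffles.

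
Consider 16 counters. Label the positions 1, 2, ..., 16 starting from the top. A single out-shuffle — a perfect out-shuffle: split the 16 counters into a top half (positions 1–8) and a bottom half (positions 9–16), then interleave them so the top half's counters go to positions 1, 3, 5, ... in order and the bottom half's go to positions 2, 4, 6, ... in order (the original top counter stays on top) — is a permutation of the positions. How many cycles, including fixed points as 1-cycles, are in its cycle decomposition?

6

Trace each unvisited position around until it returns:
(1) (2 3 5 9) (4 7 13 10) (6 11) (8 15 14 12) (16)
6 cycles in total.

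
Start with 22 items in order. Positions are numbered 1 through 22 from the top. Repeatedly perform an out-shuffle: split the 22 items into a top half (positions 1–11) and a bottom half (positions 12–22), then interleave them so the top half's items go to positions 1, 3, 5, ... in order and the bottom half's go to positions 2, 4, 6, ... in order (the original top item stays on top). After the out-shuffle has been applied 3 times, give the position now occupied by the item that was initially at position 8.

Track the item's position through each out-shuffle:
8 → 15 → 8 → 15

15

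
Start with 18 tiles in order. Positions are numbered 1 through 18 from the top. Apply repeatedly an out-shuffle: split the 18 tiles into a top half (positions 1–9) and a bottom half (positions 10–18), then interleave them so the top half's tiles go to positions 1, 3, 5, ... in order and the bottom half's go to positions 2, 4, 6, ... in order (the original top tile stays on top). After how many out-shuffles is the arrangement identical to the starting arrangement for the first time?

8

The out-shuffle permutes the 18 positions with cycle lengths [1, 1, 8, 8].
Every tile is home exactly when every cycle has completed a whole number of laps, i.e. after lcm(1, 8) = 8 out-shuffles.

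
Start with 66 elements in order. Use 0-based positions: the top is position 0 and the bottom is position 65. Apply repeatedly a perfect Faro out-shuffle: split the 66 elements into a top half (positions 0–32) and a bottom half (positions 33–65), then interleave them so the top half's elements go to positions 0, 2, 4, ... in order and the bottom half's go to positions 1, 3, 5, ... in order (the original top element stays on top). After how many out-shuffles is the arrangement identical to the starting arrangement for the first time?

The out-shuffle permutes the 66 positions with cycle lengths [1, 1, 4, 12, 12, 12, 12, 12].
Every element is home exactly when every cycle has completed a whole number of laps, i.e. after lcm(1, 4, 12) = 12 out-shuffles.

12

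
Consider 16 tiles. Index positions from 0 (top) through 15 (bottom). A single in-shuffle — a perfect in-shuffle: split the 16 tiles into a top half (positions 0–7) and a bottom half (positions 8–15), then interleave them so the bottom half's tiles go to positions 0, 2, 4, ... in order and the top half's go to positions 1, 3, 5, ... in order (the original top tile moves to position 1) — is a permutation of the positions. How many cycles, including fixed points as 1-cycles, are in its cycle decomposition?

Trace each unvisited position around until it returns:
(0 1 3 7 15 14 12 8) (2 5 11 6 13 10 4 9)
2 cycles in total.

2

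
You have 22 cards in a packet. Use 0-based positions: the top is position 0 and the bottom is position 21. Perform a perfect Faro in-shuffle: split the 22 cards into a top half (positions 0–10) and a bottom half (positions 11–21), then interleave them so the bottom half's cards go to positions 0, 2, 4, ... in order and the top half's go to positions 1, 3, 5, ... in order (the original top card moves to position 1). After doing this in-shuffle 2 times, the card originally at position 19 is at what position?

10

Track the card's position through each in-shuffle:
19 → 16 → 10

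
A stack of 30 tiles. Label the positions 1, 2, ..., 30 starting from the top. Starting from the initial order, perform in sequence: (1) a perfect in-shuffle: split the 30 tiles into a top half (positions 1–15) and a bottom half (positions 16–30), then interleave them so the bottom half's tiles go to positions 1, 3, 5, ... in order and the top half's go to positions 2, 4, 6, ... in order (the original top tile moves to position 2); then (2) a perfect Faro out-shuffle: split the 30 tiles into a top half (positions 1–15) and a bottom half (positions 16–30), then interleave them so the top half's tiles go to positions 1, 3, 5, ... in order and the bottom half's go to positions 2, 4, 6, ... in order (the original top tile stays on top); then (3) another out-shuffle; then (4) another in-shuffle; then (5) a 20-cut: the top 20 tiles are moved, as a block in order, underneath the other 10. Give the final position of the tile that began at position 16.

Track the tile from position 16 forward through each operation:
  after op 1 (in-shuffle): 16 → 1
  after op 2 (out-shuffle): 1 → 1
  after op 3 (out-shuffle): 1 → 1
  after op 4 (in-shuffle): 1 → 2
  after op 5 (cut 20): 2 → 12

12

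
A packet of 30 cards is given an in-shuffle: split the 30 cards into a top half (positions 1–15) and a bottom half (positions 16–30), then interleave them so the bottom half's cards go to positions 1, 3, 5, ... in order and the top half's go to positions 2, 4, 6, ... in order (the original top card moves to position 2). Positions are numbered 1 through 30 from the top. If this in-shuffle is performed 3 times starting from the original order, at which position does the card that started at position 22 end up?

Track the card's position through each in-shuffle:
22 → 13 → 26 → 21

21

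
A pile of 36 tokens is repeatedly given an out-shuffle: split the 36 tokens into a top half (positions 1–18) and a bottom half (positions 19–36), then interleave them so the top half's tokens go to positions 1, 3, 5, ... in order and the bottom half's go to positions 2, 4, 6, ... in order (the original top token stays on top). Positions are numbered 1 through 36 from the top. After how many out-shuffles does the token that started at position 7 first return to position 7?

Follow position 7 under repeated out-shuffles:
7 → 13 → 25 → 14 → 27 → 18 → 35 → 34 → 32 → 28 → 20 → 4 → 7
It first returns after 12 out-shuffles.

12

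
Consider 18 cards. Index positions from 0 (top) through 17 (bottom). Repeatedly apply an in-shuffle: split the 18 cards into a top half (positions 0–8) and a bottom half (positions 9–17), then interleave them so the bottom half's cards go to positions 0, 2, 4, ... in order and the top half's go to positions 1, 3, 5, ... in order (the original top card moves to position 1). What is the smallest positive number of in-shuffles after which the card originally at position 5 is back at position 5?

18

Follow position 5 under repeated in-shuffles:
5 → 11 → 4 → 9 → 0 → 1 → 3 → 7 → 15 → 12 → 6 → 13 → 8 → 17 → 16 → 14 → 10 → 2 → 5
It first returns after 18 in-shuffles.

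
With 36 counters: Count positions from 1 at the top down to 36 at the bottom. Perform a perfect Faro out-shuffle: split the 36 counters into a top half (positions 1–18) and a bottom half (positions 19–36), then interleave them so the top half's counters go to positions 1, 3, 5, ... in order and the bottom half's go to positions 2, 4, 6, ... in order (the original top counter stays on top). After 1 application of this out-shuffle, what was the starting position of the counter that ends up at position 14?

Work backwards from position 14, undoing one out-shuffle at a time:
14 ← 25
So the counter now at position 14 started at position 25.

25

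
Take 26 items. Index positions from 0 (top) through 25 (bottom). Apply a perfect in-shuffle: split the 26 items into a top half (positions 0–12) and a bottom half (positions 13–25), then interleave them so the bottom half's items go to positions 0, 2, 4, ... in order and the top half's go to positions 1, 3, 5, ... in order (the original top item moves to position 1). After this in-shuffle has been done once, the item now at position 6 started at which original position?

16

Work backwards from position 6, undoing one in-shuffle at a time:
6 ← 16
So the item now at position 6 started at position 16.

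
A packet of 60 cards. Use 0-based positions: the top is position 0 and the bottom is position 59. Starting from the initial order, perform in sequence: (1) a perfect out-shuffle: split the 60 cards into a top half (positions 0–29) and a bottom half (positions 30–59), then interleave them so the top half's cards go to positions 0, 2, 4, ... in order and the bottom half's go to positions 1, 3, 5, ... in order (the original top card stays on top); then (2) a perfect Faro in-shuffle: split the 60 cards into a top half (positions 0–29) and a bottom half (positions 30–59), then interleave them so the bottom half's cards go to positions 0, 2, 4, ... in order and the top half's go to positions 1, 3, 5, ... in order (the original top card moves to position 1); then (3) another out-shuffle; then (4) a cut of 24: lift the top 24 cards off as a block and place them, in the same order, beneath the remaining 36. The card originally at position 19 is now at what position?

8

Track the card from position 19 forward through each operation:
  after op 1 (out-shuffle): 19 → 38
  after op 2 (in-shuffle): 38 → 16
  after op 3 (out-shuffle): 16 → 32
  after op 4 (cut 24): 32 → 8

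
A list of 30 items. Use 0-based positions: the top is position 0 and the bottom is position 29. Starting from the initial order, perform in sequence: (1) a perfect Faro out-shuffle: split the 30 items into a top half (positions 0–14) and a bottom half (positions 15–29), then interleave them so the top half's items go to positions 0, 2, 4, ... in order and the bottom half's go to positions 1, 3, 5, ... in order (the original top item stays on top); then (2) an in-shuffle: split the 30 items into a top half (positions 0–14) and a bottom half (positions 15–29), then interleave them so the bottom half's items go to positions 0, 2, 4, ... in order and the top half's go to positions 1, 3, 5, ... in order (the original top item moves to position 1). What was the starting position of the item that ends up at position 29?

7

Undo the operations in reverse order, starting from position 29:
  undo op 2 (in-shuffle, from top half): 29 ← 14
  undo op 1 (out-shuffle, from top half): 14 ← 7
So the item at position 29 came from original position 7.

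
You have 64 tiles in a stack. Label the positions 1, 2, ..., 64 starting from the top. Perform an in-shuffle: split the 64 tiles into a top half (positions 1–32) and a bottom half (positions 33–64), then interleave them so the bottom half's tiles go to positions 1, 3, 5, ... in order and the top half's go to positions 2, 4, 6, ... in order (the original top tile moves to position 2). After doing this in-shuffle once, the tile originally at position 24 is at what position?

Track the tile's position through each in-shuffle:
24 → 48

48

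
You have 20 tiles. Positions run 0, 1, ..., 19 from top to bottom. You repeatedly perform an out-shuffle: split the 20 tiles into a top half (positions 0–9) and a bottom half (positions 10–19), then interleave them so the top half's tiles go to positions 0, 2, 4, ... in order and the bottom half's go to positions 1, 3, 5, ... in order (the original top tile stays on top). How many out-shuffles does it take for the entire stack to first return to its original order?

The out-shuffle permutes the 20 positions with cycle lengths [1, 1, 18].
Every tile is home exactly when every cycle has completed a whole number of laps, i.e. after lcm(1, 18) = 18 out-shuffles.

18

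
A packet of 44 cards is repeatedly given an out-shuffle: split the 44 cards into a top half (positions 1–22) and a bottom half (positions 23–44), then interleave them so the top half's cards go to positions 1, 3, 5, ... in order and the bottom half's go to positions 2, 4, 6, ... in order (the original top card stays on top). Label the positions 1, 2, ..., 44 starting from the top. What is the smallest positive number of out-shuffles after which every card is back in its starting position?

The out-shuffle permutes the 44 positions with cycle lengths [1, 1, 14, 14, 14].
Every card is home exactly when every cycle has completed a whole number of laps, i.e. after lcm(1, 14) = 14 out-shuffles.

14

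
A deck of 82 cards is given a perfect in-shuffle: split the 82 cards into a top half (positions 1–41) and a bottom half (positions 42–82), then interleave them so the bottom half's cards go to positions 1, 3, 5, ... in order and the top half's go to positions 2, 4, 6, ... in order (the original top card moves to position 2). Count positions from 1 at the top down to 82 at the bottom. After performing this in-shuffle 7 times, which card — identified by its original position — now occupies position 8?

Work backwards from position 8, undoing one in-shuffle at a time:
8 ← 4 ← 2 ← 1 ← 42 ← 21 ← 52 ← 26
So the card now at position 8 started at position 26.

26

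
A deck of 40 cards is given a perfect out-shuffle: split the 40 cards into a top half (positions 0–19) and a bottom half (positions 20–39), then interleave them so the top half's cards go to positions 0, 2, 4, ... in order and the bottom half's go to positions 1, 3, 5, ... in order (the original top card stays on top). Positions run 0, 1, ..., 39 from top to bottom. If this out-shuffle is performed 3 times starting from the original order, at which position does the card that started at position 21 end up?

Track the card's position through each out-shuffle:
21 → 3 → 6 → 12

12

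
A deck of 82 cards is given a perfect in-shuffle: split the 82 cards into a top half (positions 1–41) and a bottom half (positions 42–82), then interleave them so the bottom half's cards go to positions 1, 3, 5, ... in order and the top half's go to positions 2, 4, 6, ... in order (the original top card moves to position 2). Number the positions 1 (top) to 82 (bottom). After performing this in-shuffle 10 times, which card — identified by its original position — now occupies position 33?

Work backwards from position 33, undoing one in-shuffle at a time:
33 ← 58 ← 29 ← 56 ← 28 ← 14 ← 7 ← 45 ← 64 ← 32 ← 16
So the card now at position 33 started at position 16.

16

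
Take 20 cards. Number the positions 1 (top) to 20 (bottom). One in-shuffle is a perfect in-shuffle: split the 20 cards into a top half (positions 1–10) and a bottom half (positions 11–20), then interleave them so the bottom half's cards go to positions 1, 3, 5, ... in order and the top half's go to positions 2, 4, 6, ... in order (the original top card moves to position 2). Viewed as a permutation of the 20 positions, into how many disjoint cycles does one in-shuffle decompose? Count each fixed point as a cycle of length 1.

Trace each unvisited position around until it returns:
(1 2 4 8 16 11) (3 6 12) (5 10 20 19 17 13) (7 14) (9 18 15)
5 cycles in total.

5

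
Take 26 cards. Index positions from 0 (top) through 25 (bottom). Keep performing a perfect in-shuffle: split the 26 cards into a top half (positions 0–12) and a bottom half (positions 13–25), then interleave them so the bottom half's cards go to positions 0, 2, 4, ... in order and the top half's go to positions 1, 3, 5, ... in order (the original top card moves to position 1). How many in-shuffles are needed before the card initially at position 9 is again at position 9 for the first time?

Follow position 9 under repeated in-shuffles:
9 → 19 → 12 → 25 → 24 → 22 → 18 → 10 → 21 → 16 → 6 → 13 → 0 → 1 → 3 → 7 → 15 → 4 → 9
It first returns after 18 in-shuffles.

18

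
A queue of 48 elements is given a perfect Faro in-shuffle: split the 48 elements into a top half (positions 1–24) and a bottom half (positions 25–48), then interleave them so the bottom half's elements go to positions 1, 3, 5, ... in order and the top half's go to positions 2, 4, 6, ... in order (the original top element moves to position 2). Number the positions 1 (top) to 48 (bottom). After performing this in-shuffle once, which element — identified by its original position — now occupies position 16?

Work backwards from position 16, undoing one in-shuffle at a time:
16 ← 8
So the element now at position 16 started at position 8.

8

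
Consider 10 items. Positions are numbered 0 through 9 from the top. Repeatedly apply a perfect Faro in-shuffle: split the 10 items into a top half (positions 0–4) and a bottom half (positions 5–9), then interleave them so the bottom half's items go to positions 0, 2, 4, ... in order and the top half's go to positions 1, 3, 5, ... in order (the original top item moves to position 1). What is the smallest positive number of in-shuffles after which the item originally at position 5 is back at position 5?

Follow position 5 under repeated in-shuffles:
5 → 0 → 1 → 3 → 7 → 4 → 9 → 8 → 6 → 2 → 5
It first returns after 10 in-shuffles.

10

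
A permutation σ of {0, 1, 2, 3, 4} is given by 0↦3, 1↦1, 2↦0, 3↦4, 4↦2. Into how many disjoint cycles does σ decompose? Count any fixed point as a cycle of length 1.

2

Cycle decomposition: (0 3 4 2) (1).
2 cycles.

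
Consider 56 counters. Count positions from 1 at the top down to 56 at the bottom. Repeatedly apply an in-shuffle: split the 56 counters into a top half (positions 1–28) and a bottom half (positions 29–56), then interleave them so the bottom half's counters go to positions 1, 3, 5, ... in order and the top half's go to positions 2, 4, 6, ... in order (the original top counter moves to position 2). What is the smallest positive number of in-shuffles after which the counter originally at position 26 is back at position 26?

18

Follow position 26 under repeated in-shuffles:
26 → 52 → 47 → 37 → 17 → 34 → 11 → 22 → 44 → 31 → 5 → 10 → 20 → 40 → 23 → 46 → 35 → 13 → 26
It first returns after 18 in-shuffles.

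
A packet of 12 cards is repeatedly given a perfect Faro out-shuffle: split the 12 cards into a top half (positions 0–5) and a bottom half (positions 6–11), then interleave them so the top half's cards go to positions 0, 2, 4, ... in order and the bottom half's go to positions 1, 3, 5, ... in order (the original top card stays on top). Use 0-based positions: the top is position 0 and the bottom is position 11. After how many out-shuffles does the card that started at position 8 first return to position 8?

Follow position 8 under repeated out-shuffles:
8 → 5 → 10 → 9 → 7 → 3 → 6 → 1 → 2 → 4 → 8
It first returns after 10 out-shuffles.

10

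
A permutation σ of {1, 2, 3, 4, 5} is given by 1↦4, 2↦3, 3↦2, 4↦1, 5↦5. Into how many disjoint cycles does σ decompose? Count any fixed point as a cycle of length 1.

Cycle decomposition: (1 4) (2 3) (5).
3 cycles.

3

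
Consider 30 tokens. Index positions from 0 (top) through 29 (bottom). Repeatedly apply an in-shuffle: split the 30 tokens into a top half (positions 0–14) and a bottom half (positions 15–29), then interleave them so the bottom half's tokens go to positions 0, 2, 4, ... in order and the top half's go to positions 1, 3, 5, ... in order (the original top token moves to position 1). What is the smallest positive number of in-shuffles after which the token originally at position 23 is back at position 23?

5

Follow position 23 under repeated in-shuffles:
23 → 16 → 2 → 5 → 11 → 23
It first returns after 5 in-shuffles.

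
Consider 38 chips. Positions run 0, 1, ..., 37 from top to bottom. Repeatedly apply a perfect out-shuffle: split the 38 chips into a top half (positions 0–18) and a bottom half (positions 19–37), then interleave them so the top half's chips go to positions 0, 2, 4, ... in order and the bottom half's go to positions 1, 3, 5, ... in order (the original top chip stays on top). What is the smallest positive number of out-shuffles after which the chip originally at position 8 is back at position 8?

Follow position 8 under repeated out-shuffles:
8 → 16 → 32 → 27 → 17 → 34 → 31 → 25 → ... → 8 (length 36)
It first returns after 36 out-shuffles.

36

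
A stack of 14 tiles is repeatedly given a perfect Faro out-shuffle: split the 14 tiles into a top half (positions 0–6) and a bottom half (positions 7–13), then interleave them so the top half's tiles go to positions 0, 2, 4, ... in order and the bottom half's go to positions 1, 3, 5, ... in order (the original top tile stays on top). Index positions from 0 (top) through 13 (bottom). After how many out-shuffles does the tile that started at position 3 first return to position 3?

12

Follow position 3 under repeated out-shuffles:
3 → 6 → 12 → 11 → 9 → 5 → 10 → 7 → 1 → 2 → 4 → 8 → 3
It first returns after 12 out-shuffles.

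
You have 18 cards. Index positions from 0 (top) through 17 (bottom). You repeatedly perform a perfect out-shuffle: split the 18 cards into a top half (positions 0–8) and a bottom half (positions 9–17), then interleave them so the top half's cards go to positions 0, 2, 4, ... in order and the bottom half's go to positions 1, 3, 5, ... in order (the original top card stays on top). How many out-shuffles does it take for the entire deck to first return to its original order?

8

The out-shuffle permutes the 18 positions with cycle lengths [1, 1, 8, 8].
Every card is home exactly when every cycle has completed a whole number of laps, i.e. after lcm(1, 8) = 8 out-shuffles.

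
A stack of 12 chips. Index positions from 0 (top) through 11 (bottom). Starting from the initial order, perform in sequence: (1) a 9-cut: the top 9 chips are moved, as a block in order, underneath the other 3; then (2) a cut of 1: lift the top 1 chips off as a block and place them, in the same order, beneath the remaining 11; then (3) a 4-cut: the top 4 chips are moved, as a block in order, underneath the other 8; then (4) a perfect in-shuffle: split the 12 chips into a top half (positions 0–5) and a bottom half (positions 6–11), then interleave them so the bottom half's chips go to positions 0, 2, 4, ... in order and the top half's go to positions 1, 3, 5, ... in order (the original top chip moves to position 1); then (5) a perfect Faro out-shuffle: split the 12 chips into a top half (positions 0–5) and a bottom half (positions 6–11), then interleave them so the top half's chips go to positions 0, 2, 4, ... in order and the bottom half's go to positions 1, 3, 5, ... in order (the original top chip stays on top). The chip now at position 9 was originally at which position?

Undo the operations in reverse order, starting from position 9:
  undo op 5 (out-shuffle, from bottom half): 9 ← 10
  undo op 4 (in-shuffle, from bottom half): 10 ← 11
  undo op 3 (cut 4): 11 ← 3
  undo op 2 (cut 1): 3 ← 4
  undo op 1 (cut 9): 4 ← 1
So the chip at position 9 came from original position 1.

1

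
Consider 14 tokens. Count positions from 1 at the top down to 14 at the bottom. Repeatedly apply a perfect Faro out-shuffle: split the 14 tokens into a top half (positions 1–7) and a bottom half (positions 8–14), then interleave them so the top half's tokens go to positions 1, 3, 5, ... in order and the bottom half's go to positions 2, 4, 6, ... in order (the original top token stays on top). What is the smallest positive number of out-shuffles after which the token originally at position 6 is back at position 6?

12

Follow position 6 under repeated out-shuffles:
6 → 11 → 8 → 2 → 3 → 5 → 9 → 4 → 7 → 13 → 12 → 10 → 6
It first returns after 12 out-shuffles.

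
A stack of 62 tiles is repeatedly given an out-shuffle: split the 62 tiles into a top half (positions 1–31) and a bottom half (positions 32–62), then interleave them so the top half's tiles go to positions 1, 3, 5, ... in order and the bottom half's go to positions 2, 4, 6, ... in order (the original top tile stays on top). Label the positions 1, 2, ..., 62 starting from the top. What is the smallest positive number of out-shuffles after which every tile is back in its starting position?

The out-shuffle permutes the 62 positions with cycle lengths [1, 1, 60].
Every tile is home exactly when every cycle has completed a whole number of laps, i.e. after lcm(1, 60) = 60 out-shuffles.

60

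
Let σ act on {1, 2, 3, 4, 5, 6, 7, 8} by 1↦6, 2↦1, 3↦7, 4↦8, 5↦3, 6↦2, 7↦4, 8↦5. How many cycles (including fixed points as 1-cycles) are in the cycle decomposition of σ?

2

Cycle decomposition: (1 6 2) (3 7 4 8 5).
2 cycles.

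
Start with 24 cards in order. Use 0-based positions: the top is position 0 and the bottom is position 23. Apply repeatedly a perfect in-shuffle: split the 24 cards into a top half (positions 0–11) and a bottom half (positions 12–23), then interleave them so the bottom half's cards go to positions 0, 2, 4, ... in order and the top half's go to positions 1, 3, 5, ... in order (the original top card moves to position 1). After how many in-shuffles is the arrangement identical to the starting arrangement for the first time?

The in-shuffle permutes the 24 positions with cycle lengths [4, 20].
Every card is home exactly when every cycle has completed a whole number of laps, i.e. after lcm(4, 20) = 20 in-shuffles.

20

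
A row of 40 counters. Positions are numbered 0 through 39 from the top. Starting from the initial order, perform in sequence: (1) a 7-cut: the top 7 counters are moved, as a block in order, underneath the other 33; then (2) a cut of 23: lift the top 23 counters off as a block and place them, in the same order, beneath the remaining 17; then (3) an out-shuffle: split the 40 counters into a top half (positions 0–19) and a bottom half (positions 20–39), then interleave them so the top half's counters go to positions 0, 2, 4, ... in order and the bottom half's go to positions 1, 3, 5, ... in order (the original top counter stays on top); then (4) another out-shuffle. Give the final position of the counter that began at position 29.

39

Track the counter from position 29 forward through each operation:
  after op 1 (cut 7): 29 → 22
  after op 2 (cut 23): 22 → 39
  after op 3 (out-shuffle): 39 → 39
  after op 4 (out-shuffle): 39 → 39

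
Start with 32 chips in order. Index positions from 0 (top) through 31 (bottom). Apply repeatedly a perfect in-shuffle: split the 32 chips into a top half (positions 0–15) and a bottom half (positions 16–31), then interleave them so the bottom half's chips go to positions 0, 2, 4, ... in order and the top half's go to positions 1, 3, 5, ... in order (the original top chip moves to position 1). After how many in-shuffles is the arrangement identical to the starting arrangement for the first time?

10

The in-shuffle permutes the 32 positions with cycle lengths [2, 10, 10, 10].
Every chip is home exactly when every cycle has completed a whole number of laps, i.e. after lcm(2, 10) = 10 in-shuffles.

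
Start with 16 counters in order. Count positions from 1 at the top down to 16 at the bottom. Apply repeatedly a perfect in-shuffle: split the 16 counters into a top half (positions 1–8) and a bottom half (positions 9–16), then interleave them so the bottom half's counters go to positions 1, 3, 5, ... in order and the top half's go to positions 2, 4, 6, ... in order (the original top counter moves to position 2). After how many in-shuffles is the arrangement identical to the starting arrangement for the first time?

The in-shuffle permutes the 16 positions with cycle lengths [8, 8].
Every counter is home exactly when every cycle has completed a whole number of laps, i.e. after lcm(8) = 8 in-shuffles.

8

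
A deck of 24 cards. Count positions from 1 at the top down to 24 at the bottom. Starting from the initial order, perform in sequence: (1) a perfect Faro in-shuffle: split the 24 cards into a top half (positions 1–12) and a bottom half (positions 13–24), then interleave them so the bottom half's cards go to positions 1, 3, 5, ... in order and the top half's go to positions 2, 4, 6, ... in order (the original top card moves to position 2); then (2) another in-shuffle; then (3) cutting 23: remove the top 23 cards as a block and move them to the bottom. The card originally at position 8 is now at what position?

Track the card from position 8 forward through each operation:
  after op 1 (in-shuffle): 8 → 16
  after op 2 (in-shuffle): 16 → 7
  after op 3 (cut 23): 7 → 8

8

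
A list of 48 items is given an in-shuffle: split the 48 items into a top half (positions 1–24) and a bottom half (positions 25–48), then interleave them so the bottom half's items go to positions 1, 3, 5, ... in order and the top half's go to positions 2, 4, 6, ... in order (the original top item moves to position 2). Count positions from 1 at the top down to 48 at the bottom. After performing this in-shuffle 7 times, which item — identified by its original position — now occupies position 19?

Work backwards from position 19, undoing one in-shuffle at a time:
19 ← 34 ← 17 ← 33 ← 41 ← 45 ← 47 ← 48
So the item now at position 19 started at position 48.

48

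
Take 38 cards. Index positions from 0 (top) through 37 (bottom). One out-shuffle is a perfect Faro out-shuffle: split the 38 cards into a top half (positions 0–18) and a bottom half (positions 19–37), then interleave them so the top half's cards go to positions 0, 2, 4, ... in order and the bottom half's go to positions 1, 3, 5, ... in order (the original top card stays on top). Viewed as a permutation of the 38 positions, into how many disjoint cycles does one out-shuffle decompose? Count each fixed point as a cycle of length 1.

Trace each unvisited position around until it returns:
(0) (1 2 4 8 16 32 ... len 36) (37)
3 cycles in total.

3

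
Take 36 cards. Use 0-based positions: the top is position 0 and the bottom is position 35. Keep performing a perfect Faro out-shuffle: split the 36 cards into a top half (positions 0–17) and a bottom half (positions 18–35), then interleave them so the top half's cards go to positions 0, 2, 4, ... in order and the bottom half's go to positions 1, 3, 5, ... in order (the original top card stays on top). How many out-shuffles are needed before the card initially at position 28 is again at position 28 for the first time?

Follow position 28 under repeated out-shuffles:
28 → 21 → 7 → 14 → 28
It first returns after 4 out-shuffles.

4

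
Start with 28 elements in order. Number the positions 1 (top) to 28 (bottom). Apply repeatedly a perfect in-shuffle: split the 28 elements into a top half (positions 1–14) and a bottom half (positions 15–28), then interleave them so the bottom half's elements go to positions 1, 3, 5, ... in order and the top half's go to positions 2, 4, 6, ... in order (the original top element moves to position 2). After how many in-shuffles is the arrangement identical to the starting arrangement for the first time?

The in-shuffle permutes the 28 positions with cycle lengths [28].
Every element is home exactly when every cycle has completed a whole number of laps, i.e. after lcm(28) = 28 in-shuffles.

28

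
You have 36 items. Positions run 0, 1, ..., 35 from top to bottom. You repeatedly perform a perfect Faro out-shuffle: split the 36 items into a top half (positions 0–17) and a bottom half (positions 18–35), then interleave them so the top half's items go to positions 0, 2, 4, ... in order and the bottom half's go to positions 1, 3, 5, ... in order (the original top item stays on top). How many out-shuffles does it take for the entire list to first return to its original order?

12

The out-shuffle permutes the 36 positions with cycle lengths [1, 1, 3, 3, 4, 12, 12].
Every item is home exactly when every cycle has completed a whole number of laps, i.e. after lcm(1, 3, 4, 12) = 12 out-shuffles.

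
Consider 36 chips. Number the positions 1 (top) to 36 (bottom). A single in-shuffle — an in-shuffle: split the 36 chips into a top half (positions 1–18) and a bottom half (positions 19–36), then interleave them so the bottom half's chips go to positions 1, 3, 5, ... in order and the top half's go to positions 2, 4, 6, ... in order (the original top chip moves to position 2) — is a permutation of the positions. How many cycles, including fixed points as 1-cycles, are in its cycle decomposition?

Trace each unvisited position around until it returns:
(1 2 4 8 16 32 ... len 36)
1 cycle in total.

1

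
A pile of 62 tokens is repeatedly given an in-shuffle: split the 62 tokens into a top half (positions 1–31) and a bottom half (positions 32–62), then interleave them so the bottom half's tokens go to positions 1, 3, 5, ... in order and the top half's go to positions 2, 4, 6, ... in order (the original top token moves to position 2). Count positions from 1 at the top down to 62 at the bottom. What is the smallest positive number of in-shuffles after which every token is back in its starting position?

6

The in-shuffle permutes the 62 positions with cycle lengths [2, 3, 3, 6, 6, 6, 6, 6, 6, 6, 6, 6].
Every token is home exactly when every cycle has completed a whole number of laps, i.e. after lcm(2, 3, 6) = 6 in-shuffles.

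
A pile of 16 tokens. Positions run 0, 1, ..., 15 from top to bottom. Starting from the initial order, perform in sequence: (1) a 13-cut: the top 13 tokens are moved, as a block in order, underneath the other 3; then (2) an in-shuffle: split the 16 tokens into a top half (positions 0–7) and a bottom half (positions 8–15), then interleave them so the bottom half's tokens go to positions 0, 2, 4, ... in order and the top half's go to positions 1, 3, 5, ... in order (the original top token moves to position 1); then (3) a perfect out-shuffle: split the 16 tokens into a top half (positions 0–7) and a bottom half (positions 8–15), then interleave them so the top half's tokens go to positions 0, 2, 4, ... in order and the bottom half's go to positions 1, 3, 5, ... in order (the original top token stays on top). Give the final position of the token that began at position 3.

Track the token from position 3 forward through each operation:
  after op 1 (cut 13): 3 → 6
  after op 2 (in-shuffle): 6 → 13
  after op 3 (out-shuffle): 13 → 11

11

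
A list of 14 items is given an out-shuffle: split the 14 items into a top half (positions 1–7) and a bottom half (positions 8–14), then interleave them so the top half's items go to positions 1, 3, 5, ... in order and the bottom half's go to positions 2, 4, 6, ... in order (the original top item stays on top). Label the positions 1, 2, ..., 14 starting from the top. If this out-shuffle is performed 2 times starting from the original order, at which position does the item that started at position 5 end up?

Track the item's position through each out-shuffle:
5 → 9 → 4

4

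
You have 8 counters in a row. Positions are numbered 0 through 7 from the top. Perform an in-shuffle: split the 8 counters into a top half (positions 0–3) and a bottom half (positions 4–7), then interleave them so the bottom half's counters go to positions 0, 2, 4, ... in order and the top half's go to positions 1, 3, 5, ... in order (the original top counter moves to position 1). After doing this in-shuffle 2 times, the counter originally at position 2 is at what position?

2

Track the counter's position through each in-shuffle:
2 → 5 → 2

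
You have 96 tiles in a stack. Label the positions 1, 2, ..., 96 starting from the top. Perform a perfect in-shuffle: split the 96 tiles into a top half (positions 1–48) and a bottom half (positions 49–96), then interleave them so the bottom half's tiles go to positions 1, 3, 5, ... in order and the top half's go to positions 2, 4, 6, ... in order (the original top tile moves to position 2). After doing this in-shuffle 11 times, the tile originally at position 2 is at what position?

Track the tile's position through each in-shuffle:
2 → 4 → 8 → 16 → 32 → 64 → 31 → 62 → 27 → 54 → 11 → 22

22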